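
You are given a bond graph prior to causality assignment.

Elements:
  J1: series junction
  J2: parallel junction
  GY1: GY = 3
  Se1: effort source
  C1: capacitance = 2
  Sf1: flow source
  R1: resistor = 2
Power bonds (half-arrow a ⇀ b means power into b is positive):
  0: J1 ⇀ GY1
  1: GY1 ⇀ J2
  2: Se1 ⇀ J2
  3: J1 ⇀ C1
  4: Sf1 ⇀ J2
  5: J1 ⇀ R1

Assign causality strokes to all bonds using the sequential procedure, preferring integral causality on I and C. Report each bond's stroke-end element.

β0 stroke at GY1
β1 stroke at GY1
β2 stroke at J2
β3 stroke at J1
β4 stroke at Sf1
β5 stroke at J1

b2 stroke→J2  (Se1: effort source, stroke at far end)
b4 stroke→Sf1  (source Sf1 imposes f)
b1 stroke→GY1  (0-jn J2 has e-setter on 2)
b0 stroke→GY1  (through GY1, causality inverts; strokes same side of GY1)
b3 stroke→J1  (1-jn J1 has f-setter on 0)
b5 stroke→J1  (J1: bond 0 brought flow, rest push out)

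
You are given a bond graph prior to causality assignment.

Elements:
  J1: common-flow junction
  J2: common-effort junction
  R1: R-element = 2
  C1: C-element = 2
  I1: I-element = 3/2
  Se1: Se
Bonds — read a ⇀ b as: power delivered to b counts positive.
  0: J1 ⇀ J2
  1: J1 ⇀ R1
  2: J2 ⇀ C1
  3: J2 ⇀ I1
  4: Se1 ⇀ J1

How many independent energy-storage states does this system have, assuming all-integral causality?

bond 4 |J1  (Se1: effort source, stroke at far end)
bond 2 |J2  (C1 integral (e out))
bond 0 |J1  (common-e at J2 fixed by 2)
bond 3 |I1  (J2 effort already set via bond 2)
bond 1 |R1  (J1: last free bond brings flow in)

2  (C1, I1 all integral)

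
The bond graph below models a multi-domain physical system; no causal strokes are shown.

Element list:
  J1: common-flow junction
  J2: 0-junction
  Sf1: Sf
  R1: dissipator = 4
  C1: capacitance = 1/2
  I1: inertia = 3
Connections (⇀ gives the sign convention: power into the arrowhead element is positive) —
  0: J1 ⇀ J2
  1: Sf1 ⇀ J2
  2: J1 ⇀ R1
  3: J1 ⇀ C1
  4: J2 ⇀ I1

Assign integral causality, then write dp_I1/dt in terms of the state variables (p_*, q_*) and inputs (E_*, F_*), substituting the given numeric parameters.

dp_I1/dt = 4*F_Sf1 - 4*p_I1/3 - 2*q_C1

b1 stroke at Sf1  (source Sf1 imposes f)
b3 stroke at J1  (C1 integral (e out))
b4 stroke at I1  (I1 integral (f out))
b0 stroke at J2  (only one effort-in slot at J2)
b2 stroke at J1  (J1 flow already set via bond 0)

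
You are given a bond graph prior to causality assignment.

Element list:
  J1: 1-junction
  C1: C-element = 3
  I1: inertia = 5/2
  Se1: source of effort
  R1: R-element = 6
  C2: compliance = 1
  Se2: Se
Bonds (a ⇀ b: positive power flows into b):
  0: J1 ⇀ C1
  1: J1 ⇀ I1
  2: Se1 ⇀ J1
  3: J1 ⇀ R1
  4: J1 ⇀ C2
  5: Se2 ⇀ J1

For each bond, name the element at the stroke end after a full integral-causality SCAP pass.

b0 |J1
b1 |I1
b2 |J1
b3 |J1
b4 |J1
b5 |J1

#2 →J1  (Se1 (Se) sets effort on bond)
#5 →J1  (Se2 fixes effort; stroke away)
#0 →J1  (prefer integral on C1)
#1 →I1  (I1: I, integral causality)
#3 →J1  (J1 flow already set via bond 1)
#4 →J1  (1-jn J1 has f-setter on 1)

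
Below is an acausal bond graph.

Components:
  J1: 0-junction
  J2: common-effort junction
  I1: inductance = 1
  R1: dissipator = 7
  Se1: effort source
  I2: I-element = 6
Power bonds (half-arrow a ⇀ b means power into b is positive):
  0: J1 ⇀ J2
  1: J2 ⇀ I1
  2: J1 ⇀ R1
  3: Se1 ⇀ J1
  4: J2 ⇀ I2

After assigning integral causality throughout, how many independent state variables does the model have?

2  (I1, I2 all integral)

b3 →J1  (Se1 (Se) sets effort on bond)
b0 →J2  (J1 effort already set via bond 3)
b2 →R1  (J1 effort already set via bond 3)
b1 →I1  (J2 effort already set via bond 0)
b4 →I2  (J2: bond 0 brought effort, rest push out)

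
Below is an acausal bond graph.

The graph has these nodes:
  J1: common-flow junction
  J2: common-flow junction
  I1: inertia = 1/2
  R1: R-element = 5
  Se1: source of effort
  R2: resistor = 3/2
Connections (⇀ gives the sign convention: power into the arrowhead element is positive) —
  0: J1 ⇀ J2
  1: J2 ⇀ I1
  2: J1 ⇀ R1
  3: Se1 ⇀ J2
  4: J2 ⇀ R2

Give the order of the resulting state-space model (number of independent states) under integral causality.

β3 stroke at J2  (Se1 fixes effort; stroke away)
β1 stroke at I1  (I1 integral (f out))
β0 stroke at J2  (J2: bond 1 brought flow, rest push out)
β4 stroke at J2  (J2: bond 1 brought flow, rest push out)
β2 stroke at J1  (J1 flow already set via bond 0)

1  (I1 all integral)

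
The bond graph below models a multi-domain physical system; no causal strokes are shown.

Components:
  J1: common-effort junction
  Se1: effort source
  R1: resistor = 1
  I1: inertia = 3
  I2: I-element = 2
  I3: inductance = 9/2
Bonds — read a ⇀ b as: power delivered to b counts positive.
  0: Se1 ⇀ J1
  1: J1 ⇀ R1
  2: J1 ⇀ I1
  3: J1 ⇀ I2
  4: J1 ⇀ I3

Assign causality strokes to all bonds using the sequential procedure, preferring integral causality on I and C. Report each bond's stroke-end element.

#0 |J1
#1 |R1
#2 |I1
#3 |I2
#4 |I3

b0 stroke at J1  (Se1: effort source, stroke at far end)
b1 stroke at R1  (0-jn J1 has e-setter on 0)
b2 stroke at I1  (0-jn J1 has e-setter on 0)
b3 stroke at I2  (common-e at J1 fixed by 0)
b4 stroke at I3  (J1: bond 0 brought effort, rest push out)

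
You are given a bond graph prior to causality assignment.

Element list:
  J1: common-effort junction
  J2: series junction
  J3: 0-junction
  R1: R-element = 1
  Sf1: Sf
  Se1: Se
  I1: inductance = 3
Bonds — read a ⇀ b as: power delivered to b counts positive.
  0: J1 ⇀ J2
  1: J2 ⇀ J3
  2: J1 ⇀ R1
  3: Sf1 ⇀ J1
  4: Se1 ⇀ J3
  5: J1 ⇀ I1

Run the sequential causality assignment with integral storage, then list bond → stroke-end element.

β0 stroke→J1
β1 stroke→J2
β2 stroke→R1
β3 stroke→Sf1
β4 stroke→J3
β5 stroke→I1

β3 |Sf1  (Sf1 fixes flow; stroke at Sf1)
β4 |J3  (source Se1 imposes e)
β1 |J2  (0-jn J3 has e-setter on 4)
β0 |J1  (closing 1-jn rule on J2)
β2 |R1  (J1: bond 0 brought effort, rest push out)
β5 |I1  (J1 effort already set via bond 0)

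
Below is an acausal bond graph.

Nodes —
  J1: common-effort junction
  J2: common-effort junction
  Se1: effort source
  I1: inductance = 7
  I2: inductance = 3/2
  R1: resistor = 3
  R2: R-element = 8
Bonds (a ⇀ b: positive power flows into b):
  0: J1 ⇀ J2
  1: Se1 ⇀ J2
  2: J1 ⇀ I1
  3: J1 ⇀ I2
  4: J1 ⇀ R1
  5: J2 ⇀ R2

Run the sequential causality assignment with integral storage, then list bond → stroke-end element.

β0 →J1
β1 →J2
β2 →I1
β3 →I2
β4 →R1
β5 →R2

β1 stroke at J2  (Se1 fixes effort; stroke away)
β0 stroke at J1  (common-e at J2 fixed by 1)
β5 stroke at R2  (common-e at J2 fixed by 1)
β2 stroke at I1  (J1: bond 0 brought effort, rest push out)
β3 stroke at I2  (J1: bond 0 brought effort, rest push out)
β4 stroke at R1  (J1: bond 0 brought effort, rest push out)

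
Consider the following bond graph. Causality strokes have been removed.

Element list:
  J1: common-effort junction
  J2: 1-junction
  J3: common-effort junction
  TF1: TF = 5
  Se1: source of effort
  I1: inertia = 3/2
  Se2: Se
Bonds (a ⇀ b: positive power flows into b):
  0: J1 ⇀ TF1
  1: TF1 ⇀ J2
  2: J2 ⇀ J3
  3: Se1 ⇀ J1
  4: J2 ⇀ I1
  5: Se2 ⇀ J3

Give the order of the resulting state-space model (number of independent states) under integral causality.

#3 stroke→J1  (Se1 fixes effort; stroke away)
#5 stroke→J3  (Se2 (Se) sets effort on bond)
#0 stroke→TF1  (0-jn J1 has e-setter on 3)
#2 stroke→J2  (J3 effort already set via bond 5)
#1 stroke→J2  (TF TF1: opposite of bond 0)
#4 stroke→I1  (closing 1-jn rule on J2)

1  (I1 all integral)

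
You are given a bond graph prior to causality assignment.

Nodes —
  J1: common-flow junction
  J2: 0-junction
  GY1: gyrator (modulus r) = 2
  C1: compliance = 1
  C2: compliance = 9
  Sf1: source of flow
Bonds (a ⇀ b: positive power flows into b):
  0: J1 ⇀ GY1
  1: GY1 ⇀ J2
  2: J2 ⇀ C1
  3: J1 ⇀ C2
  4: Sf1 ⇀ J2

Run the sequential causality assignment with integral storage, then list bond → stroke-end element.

bond 4 →Sf1  (Sf1: flow source, stroke at near end)
bond 2 →J2  (C1 outputs effort q/C1)
bond 1 →GY1  (0-jn J2 has e-setter on 2)
bond 0 →GY1  (through GY1, causality inverts; strokes same side of GY1)
bond 3 →J1  (J1: bond 0 brought flow, rest push out)

bond 0 stroke at GY1
bond 1 stroke at GY1
bond 2 stroke at J2
bond 3 stroke at J1
bond 4 stroke at Sf1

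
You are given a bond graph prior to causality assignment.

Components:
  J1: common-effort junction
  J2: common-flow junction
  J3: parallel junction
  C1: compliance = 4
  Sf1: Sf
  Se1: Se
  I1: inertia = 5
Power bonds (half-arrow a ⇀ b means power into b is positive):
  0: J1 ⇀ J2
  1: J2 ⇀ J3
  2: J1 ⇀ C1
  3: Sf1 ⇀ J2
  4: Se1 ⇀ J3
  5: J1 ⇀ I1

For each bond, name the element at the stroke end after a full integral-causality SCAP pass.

b3 →Sf1  (source Sf1 imposes f)
b4 →J3  (Se1: effort source, stroke at far end)
b0 →J2  (J2: bond 3 brought flow, rest push out)
b1 →J2  (common-f at J2 fixed by 3)
b2 →J1  (C1 outputs effort q/C1)
b5 →I1  (common-e at J1 fixed by 2)

β0 →J2
β1 →J2
β2 →J1
β3 →Sf1
β4 →J3
β5 →I1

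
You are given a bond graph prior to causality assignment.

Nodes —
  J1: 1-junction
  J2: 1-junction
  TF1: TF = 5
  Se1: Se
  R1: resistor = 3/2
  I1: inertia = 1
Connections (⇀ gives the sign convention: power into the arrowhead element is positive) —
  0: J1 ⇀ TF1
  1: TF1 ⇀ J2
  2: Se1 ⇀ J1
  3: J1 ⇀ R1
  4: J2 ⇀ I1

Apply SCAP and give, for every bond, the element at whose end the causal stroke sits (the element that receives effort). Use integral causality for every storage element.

b2 |J1  (source Se1 imposes e)
b4 |I1  (I1 outputs flow p/I1)
b1 |J2  (common-f at J2 fixed by 4)
b0 |TF1  (TF1: transformer flips bond 1)
b3 |J1  (1-jn J1 has f-setter on 0)

β0 stroke at TF1
β1 stroke at J2
β2 stroke at J1
β3 stroke at J1
β4 stroke at I1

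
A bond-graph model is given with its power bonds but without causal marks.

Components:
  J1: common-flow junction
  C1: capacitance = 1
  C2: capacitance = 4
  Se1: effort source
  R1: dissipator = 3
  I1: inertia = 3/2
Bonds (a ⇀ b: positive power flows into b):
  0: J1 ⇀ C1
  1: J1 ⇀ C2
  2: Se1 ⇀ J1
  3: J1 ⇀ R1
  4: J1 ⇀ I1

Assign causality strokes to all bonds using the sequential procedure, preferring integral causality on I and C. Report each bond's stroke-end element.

#0 |J1
#1 |J1
#2 |J1
#3 |J1
#4 |I1

#2 →J1  (source Se1 imposes e)
#0 →J1  (prefer integral on C1)
#1 →J1  (prefer integral on C2)
#4 →I1  (I1 integral (f out))
#3 →J1  (common-f at J1 fixed by 4)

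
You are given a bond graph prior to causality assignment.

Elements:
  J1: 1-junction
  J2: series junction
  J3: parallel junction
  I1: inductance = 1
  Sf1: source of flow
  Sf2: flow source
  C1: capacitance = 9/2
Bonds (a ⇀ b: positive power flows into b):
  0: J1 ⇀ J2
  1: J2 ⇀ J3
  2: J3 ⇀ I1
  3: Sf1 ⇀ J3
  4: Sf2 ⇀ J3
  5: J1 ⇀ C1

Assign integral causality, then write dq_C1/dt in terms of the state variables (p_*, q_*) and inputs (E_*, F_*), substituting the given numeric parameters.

dq_C1/dt = -F_Sf1 - F_Sf2 + p_I1

bond 3 stroke→Sf1  (Sf1 (Sf) sets flow on bond)
bond 4 stroke→Sf2  (Sf2: flow source, stroke at near end)
bond 2 stroke→I1  (I1 outputs flow p/I1)
bond 1 stroke→J3  (J3: last free bond brings effort in)
bond 0 stroke→J2  (common-f at J2 fixed by 1)
bond 5 stroke→J1  (common-f at J1 fixed by 0)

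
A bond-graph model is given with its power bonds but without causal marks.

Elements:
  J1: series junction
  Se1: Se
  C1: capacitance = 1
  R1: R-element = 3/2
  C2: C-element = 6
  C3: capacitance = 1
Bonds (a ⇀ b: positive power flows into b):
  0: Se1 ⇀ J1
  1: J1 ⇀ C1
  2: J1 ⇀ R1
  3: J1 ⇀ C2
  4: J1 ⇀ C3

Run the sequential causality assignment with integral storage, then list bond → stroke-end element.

bond 0 |J1
bond 1 |J1
bond 2 |R1
bond 3 |J1
bond 4 |J1

β0 |J1  (Se1: effort source, stroke at far end)
β1 |J1  (prefer integral on C1)
β3 |J1  (C2 integral (e out))
β4 |J1  (C3: C, integral causality)
β2 |R1  (closing 1-jn rule on J1)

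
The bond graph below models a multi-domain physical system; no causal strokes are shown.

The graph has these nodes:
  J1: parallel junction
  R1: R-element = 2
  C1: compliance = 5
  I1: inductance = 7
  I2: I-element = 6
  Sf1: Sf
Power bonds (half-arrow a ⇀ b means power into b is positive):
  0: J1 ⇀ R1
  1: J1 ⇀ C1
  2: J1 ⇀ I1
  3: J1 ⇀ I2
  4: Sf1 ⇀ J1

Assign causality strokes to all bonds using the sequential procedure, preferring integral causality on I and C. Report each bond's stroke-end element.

#0 →R1
#1 →J1
#2 →I1
#3 →I2
#4 →Sf1

b4 →Sf1  (Sf1 (Sf) sets flow on bond)
b1 →J1  (C1 outputs effort q/C1)
b0 →R1  (J1: bond 1 brought effort, rest push out)
b2 →I1  (J1 effort already set via bond 1)
b3 →I2  (J1 effort already set via bond 1)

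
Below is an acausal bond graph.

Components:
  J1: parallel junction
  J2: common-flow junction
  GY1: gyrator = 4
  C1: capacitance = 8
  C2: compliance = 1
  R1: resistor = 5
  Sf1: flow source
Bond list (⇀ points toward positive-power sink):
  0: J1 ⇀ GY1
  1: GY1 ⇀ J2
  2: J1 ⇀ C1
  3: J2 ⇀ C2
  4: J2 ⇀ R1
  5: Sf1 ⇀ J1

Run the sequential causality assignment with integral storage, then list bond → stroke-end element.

#5 →Sf1  (Sf1: flow source, stroke at near end)
#2 →J1  (C1 integral (e out))
#0 →GY1  (J1 effort already set via bond 2)
#1 →GY1  (GY1 both-in/both-out from 0)
#3 →J2  (common-f at J2 fixed by 1)
#4 →J2  (common-f at J2 fixed by 1)

bond 0 stroke at GY1
bond 1 stroke at GY1
bond 2 stroke at J1
bond 3 stroke at J2
bond 4 stroke at J2
bond 5 stroke at Sf1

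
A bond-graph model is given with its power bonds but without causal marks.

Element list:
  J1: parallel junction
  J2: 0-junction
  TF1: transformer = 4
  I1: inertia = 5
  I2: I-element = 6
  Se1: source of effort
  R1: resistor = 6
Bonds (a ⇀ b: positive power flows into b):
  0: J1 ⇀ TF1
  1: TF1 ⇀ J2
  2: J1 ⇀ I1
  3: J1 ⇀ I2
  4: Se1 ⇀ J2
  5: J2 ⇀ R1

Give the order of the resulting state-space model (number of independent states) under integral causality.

2  (I1, I2 all integral)

b4 |J2  (Se1 fixes effort; stroke away)
b1 |TF1  (0-jn J2 has e-setter on 4)
b5 |R1  (common-e at J2 fixed by 4)
b0 |J1  (TF1: transformer flips bond 1)
b2 |I1  (J1: bond 0 brought effort, rest push out)
b3 |I2  (J1 effort already set via bond 0)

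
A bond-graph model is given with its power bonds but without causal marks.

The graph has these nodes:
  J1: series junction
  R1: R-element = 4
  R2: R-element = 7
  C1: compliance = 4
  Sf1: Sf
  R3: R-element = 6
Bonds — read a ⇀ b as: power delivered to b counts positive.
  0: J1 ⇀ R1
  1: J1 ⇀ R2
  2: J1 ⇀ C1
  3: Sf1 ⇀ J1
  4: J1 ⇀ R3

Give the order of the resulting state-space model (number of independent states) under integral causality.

1  (C1 all integral)

bond 3 stroke→Sf1  (Sf1 fixes flow; stroke at Sf1)
bond 0 stroke→J1  (common-f at J1 fixed by 3)
bond 1 stroke→J1  (J1: bond 3 brought flow, rest push out)
bond 2 stroke→J1  (J1 flow already set via bond 3)
bond 4 stroke→J1  (J1: bond 3 brought flow, rest push out)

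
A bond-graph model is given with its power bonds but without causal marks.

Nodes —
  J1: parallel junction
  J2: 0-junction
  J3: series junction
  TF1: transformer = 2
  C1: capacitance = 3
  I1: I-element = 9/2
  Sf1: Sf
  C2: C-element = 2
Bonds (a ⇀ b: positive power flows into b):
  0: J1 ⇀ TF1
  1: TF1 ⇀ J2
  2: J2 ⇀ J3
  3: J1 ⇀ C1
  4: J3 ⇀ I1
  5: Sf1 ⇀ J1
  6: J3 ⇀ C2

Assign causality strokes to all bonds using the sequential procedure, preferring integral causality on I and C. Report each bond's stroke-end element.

β5 stroke→Sf1  (source Sf1 imposes f)
β3 stroke→J1  (C1: C, integral causality)
β0 stroke→TF1  (J1: bond 3 brought effort, rest push out)
β1 stroke→J2  (through TF1, causality passes straight; one stroke at TF1)
β2 stroke→J3  (0-jn J2 has e-setter on 1)
β4 stroke→I1  (I1 outputs flow p/I1)
β6 stroke→J3  (J3 flow already set via bond 4)

β0 |TF1
β1 |J2
β2 |J3
β3 |J1
β4 |I1
β5 |Sf1
β6 |J3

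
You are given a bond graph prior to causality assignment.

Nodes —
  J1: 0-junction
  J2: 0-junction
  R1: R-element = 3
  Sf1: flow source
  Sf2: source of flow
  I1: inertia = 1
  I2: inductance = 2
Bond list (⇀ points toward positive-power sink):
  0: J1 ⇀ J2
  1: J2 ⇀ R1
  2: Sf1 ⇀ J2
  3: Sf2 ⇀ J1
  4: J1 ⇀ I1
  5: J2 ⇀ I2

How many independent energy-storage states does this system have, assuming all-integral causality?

#2 |Sf1  (Sf1 fixes flow; stroke at Sf1)
#3 |Sf2  (Sf2 (Sf) sets flow on bond)
#4 |I1  (I1 outputs flow p/I1)
#0 |J1  (J1 needs exactly one e-in)
#5 |I2  (prefer integral on I2)
#1 |J2  (J2 needs exactly one e-in)

2  (I1, I2 all integral)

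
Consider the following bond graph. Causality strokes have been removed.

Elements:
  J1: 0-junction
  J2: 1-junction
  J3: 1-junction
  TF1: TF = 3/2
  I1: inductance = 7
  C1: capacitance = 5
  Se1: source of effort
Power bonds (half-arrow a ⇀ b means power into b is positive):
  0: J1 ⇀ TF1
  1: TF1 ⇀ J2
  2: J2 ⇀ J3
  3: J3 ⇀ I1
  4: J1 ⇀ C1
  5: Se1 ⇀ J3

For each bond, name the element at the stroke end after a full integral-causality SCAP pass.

β5 stroke→J3  (Se1 (Se) sets effort on bond)
β3 stroke→I1  (I1 integral (f out))
β2 stroke→J3  (J3 flow already set via bond 3)
β1 stroke→J2  (common-f at J2 fixed by 2)
β0 stroke→TF1  (TF1 one-in-one-out from 1)
β4 stroke→J1  (only one effort-in slot at J1)

β0 stroke at TF1
β1 stroke at J2
β2 stroke at J3
β3 stroke at I1
β4 stroke at J1
β5 stroke at J3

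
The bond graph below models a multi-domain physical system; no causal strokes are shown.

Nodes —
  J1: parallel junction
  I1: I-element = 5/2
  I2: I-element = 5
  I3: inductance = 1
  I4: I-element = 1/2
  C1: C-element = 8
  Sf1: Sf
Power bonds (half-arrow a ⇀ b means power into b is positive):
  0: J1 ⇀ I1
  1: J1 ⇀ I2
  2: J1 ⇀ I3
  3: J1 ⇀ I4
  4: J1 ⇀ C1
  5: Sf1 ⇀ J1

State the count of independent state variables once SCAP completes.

5  (C1, I1, I2, I3, I4 all integral)

β5 stroke at Sf1  (Sf1: flow source, stroke at near end)
β0 stroke at I1  (I1 integral (f out))
β1 stroke at I2  (I2 integral (f out))
β2 stroke at I3  (I3 integral (f out))
β3 stroke at I4  (prefer integral on I4)
β4 stroke at J1  (J1: last free bond brings effort in)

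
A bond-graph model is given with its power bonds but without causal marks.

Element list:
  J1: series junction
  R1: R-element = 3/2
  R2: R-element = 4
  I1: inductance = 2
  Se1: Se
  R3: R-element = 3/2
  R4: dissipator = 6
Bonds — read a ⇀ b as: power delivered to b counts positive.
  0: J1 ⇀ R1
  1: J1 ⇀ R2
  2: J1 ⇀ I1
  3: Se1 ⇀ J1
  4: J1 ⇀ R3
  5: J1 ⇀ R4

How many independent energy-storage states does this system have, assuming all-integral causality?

β3 stroke at J1  (Se1 (Se) sets effort on bond)
β2 stroke at I1  (I1: I, integral causality)
β0 stroke at J1  (J1 flow already set via bond 2)
β1 stroke at J1  (common-f at J1 fixed by 2)
β4 stroke at J1  (J1: bond 2 brought flow, rest push out)
β5 stroke at J1  (common-f at J1 fixed by 2)

1  (I1 all integral)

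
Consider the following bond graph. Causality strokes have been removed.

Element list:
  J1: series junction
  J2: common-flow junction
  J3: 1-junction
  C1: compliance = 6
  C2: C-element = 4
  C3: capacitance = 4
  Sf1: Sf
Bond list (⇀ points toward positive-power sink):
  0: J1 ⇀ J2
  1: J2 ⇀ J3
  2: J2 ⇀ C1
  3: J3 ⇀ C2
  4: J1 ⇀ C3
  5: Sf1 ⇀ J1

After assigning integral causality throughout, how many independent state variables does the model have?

β5 stroke at Sf1  (Sf1 (Sf) sets flow on bond)
β0 stroke at J1  (J1 flow already set via bond 5)
β4 stroke at J1  (J1 flow already set via bond 5)
β1 stroke at J2  (J2: bond 0 brought flow, rest push out)
β2 stroke at J2  (common-f at J2 fixed by 0)
β3 stroke at J3  (1-jn J3 has f-setter on 1)

3  (C1, C2, C3 all integral)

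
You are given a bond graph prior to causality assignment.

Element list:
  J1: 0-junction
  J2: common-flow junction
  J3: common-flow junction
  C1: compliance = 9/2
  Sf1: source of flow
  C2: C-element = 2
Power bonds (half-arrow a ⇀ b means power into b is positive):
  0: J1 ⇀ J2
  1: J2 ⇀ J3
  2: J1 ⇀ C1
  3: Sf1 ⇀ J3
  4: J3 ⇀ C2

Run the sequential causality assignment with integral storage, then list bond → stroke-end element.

#3 stroke→Sf1  (source Sf1 imposes f)
#1 stroke→J3  (J3 flow already set via bond 3)
#4 stroke→J3  (J3: bond 3 brought flow, rest push out)
#0 stroke→J2  (common-f at J2 fixed by 1)
#2 stroke→J1  (only one effort-in slot at J1)

β0 |J2
β1 |J3
β2 |J1
β3 |Sf1
β4 |J3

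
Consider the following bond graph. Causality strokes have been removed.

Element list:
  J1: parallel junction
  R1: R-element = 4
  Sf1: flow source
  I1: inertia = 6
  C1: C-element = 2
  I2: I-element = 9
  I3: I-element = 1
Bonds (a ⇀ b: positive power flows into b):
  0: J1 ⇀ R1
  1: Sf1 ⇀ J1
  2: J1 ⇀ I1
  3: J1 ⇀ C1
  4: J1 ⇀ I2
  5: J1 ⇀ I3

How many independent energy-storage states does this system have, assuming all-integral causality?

bond 1 |Sf1  (source Sf1 imposes f)
bond 2 |I1  (prefer integral on I1)
bond 3 |J1  (C1: C, integral causality)
bond 0 |R1  (J1: bond 3 brought effort, rest push out)
bond 4 |I2  (common-e at J1 fixed by 3)
bond 5 |I3  (J1 effort already set via bond 3)

4  (C1, I1, I2, I3 all integral)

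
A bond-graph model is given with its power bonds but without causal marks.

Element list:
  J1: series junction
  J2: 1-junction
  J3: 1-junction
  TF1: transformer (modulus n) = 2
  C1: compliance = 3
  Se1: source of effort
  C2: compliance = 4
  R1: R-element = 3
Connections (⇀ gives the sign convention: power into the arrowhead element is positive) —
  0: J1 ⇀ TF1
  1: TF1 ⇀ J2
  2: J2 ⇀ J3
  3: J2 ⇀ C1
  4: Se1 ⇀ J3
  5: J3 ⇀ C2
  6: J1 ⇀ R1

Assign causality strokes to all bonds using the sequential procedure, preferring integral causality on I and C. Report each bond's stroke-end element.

bond 4 stroke→J3  (Se1 fixes effort; stroke away)
bond 3 stroke→J2  (C1 integral (e out))
bond 5 stroke→J3  (C2 outputs effort q/C2)
bond 2 stroke→J2  (J3 needs exactly one f-in)
bond 1 stroke→TF1  (only one flow-in slot at J2)
bond 0 stroke→J1  (TF TF1: opposite of bond 1)
bond 6 stroke→R1  (only one flow-in slot at J1)

b0 stroke→J1
b1 stroke→TF1
b2 stroke→J2
b3 stroke→J2
b4 stroke→J3
b5 stroke→J3
b6 stroke→R1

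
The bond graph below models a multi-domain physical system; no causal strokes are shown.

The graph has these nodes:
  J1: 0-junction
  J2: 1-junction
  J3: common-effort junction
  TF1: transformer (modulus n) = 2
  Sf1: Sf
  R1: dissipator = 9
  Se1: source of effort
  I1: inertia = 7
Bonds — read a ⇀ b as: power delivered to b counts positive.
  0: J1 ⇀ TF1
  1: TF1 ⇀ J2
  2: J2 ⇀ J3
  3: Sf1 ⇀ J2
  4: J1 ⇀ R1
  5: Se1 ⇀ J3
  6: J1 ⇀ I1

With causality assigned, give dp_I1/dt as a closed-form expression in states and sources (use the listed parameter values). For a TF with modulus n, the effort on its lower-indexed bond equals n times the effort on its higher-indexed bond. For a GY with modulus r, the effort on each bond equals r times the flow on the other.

bond 3 →Sf1  (Sf1 (Sf) sets flow on bond)
bond 5 →J3  (Se1 (Se) sets effort on bond)
bond 1 →J2  (J2 flow already set via bond 3)
bond 2 →J2  (common-f at J2 fixed by 3)
bond 0 →TF1  (TF1 one-in-one-out from 1)
bond 6 →I1  (I1: I, integral causality)
bond 4 →J1  (closing 0-jn rule on J1)

dp_I1/dt = -9*F_Sf1/2 - 9*p_I1/7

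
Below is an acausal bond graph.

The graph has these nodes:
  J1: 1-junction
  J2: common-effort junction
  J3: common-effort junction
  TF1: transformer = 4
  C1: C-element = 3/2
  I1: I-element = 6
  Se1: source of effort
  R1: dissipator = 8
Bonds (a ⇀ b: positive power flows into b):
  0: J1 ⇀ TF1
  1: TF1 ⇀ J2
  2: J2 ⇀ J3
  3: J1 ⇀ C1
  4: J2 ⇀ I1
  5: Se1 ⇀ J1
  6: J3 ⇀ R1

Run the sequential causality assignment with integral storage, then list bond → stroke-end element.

bond 5 →J1  (source Se1 imposes e)
bond 3 →J1  (C1 outputs effort q/C1)
bond 0 →TF1  (closing 1-jn rule on J1)
bond 1 →J2  (through TF1, causality passes straight; one stroke at TF1)
bond 2 →J3  (common-e at J2 fixed by 1)
bond 4 →I1  (J2: bond 1 brought effort, rest push out)
bond 6 →R1  (0-jn J3 has e-setter on 2)

b0 stroke→TF1
b1 stroke→J2
b2 stroke→J3
b3 stroke→J1
b4 stroke→I1
b5 stroke→J1
b6 stroke→R1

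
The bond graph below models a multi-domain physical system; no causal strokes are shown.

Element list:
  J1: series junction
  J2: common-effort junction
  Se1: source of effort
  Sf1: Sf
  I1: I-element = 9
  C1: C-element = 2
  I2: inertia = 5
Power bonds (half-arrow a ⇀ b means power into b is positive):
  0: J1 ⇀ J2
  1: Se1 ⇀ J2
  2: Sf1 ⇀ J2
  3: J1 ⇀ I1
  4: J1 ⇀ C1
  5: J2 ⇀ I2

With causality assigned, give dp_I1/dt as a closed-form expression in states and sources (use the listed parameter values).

dp_I1/dt = -E_Se1 - q_C1/2

bond 1 →J2  (Se1 (Se) sets effort on bond)
bond 2 →Sf1  (Sf1 (Sf) sets flow on bond)
bond 0 →J1  (J2: bond 1 brought effort, rest push out)
bond 5 →I2  (J2 effort already set via bond 1)
bond 3 →I1  (I1: I, integral causality)
bond 4 →J1  (common-f at J1 fixed by 3)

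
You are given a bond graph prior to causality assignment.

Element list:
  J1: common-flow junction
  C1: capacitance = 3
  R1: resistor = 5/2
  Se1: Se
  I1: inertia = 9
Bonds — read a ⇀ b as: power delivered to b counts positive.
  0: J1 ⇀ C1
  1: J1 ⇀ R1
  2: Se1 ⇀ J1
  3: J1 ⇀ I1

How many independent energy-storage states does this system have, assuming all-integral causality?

b2 stroke→J1  (Se1: effort source, stroke at far end)
b0 stroke→J1  (prefer integral on C1)
b3 stroke→I1  (I1 integral (f out))
b1 stroke→J1  (1-jn J1 has f-setter on 3)

2  (C1, I1 all integral)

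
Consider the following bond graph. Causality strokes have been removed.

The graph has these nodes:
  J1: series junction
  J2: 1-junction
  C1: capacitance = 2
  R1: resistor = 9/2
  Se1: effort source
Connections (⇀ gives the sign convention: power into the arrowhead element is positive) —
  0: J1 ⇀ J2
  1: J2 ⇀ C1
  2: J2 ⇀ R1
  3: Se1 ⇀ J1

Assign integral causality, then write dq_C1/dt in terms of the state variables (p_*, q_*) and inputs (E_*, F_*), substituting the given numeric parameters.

dq_C1/dt = 2*E_Se1/9 - q_C1/9

bond 3 |J1  (Se1: effort source, stroke at far end)
bond 0 |J2  (closing 1-jn rule on J1)
bond 1 |J2  (C1 integral (e out))
bond 2 |R1  (J2: last free bond brings flow in)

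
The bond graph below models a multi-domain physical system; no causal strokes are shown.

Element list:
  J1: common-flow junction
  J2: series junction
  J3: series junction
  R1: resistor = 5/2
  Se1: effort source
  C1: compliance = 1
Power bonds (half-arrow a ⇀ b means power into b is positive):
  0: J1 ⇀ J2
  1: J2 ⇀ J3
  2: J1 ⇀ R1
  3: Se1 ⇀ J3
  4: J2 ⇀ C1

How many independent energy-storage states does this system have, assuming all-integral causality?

1  (C1 all integral)

#3 →J3  (Se1 (Se) sets effort on bond)
#1 →J2  (J3 needs exactly one f-in)
#4 →J2  (C1: C, integral causality)
#0 →J1  (J2: last free bond brings flow in)
#2 →R1  (J1 needs exactly one f-in)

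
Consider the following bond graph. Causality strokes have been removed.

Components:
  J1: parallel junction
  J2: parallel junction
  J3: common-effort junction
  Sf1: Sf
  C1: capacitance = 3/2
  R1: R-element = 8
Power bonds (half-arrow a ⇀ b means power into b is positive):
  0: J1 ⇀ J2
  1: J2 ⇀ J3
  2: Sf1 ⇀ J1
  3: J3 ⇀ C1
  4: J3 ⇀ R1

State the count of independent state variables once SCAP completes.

1  (C1 all integral)

b2 stroke at Sf1  (Sf1: flow source, stroke at near end)
b0 stroke at J1  (J1 needs exactly one e-in)
b1 stroke at J2  (only one effort-in slot at J2)
b3 stroke at J3  (C1 integral (e out))
b4 stroke at R1  (common-e at J3 fixed by 3)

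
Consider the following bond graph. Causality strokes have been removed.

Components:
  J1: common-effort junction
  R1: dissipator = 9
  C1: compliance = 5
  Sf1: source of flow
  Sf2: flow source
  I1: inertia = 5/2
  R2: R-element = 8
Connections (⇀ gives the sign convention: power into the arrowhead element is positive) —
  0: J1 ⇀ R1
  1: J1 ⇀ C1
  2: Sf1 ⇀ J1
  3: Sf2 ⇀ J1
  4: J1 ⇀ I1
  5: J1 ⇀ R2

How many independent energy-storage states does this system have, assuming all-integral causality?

2  (C1, I1 all integral)

β2 stroke→Sf1  (Sf1 (Sf) sets flow on bond)
β3 stroke→Sf2  (Sf2 fixes flow; stroke at Sf2)
β1 stroke→J1  (C1: C, integral causality)
β0 stroke→R1  (0-jn J1 has e-setter on 1)
β4 stroke→I1  (common-e at J1 fixed by 1)
β5 stroke→R2  (J1 effort already set via bond 1)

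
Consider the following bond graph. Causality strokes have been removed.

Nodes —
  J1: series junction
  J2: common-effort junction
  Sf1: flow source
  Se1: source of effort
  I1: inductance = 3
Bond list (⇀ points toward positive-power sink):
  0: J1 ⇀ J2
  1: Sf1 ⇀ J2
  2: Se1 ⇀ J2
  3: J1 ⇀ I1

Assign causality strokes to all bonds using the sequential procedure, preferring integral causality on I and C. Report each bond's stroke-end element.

b1 →Sf1  (Sf1 (Sf) sets flow on bond)
b2 →J2  (Se1: effort source, stroke at far end)
b0 →J1  (J2: bond 2 brought effort, rest push out)
b3 →I1  (J1 needs exactly one f-in)

β0 →J1
β1 →Sf1
β2 →J2
β3 →I1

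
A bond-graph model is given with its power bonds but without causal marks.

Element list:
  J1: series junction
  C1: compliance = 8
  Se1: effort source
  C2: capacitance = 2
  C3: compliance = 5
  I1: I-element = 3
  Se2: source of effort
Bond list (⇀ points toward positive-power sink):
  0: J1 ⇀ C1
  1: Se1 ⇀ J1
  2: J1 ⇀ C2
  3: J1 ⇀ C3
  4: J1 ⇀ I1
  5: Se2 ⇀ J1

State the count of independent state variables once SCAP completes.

b1 stroke→J1  (Se1 (Se) sets effort on bond)
b5 stroke→J1  (Se2: effort source, stroke at far end)
b0 stroke→J1  (prefer integral on C1)
b2 stroke→J1  (C2 outputs effort q/C2)
b3 stroke→J1  (prefer integral on C3)
b4 stroke→I1  (J1 needs exactly one f-in)

4  (C1, C2, C3, I1 all integral)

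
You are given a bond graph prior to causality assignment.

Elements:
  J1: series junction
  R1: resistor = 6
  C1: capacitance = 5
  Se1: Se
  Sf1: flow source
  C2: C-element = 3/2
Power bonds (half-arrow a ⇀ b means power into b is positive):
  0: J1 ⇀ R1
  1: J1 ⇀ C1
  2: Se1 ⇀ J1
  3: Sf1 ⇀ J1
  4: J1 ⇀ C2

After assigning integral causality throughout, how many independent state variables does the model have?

2  (C1, C2 all integral)

bond 2 →J1  (Se1: effort source, stroke at far end)
bond 3 →Sf1  (Sf1 fixes flow; stroke at Sf1)
bond 0 →J1  (J1: bond 3 brought flow, rest push out)
bond 1 →J1  (J1 flow already set via bond 3)
bond 4 →J1  (common-f at J1 fixed by 3)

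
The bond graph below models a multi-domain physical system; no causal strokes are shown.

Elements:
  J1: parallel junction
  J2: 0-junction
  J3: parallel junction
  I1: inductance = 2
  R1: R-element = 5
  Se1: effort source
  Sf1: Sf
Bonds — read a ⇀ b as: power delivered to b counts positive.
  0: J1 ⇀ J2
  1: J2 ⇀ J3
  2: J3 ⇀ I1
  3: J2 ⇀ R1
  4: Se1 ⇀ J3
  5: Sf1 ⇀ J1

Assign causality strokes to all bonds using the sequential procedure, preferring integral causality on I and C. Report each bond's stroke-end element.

b4 stroke at J3  (Se1 (Se) sets effort on bond)
b5 stroke at Sf1  (Sf1: flow source, stroke at near end)
b0 stroke at J1  (J1 needs exactly one e-in)
b1 stroke at J2  (common-e at J3 fixed by 4)
b2 stroke at I1  (J3 effort already set via bond 4)
b3 stroke at R1  (J2 effort already set via bond 1)

#0 stroke→J1
#1 stroke→J2
#2 stroke→I1
#3 stroke→R1
#4 stroke→J3
#5 stroke→Sf1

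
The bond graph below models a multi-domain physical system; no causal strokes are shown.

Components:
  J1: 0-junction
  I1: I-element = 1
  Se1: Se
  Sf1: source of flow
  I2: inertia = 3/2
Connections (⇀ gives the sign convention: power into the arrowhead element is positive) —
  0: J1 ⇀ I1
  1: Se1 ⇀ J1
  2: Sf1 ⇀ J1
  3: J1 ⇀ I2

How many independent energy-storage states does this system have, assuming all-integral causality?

2  (I1, I2 all integral)

#1 |J1  (Se1: effort source, stroke at far end)
#2 |Sf1  (Sf1: flow source, stroke at near end)
#0 |I1  (J1 effort already set via bond 1)
#3 |I2  (0-jn J1 has e-setter on 1)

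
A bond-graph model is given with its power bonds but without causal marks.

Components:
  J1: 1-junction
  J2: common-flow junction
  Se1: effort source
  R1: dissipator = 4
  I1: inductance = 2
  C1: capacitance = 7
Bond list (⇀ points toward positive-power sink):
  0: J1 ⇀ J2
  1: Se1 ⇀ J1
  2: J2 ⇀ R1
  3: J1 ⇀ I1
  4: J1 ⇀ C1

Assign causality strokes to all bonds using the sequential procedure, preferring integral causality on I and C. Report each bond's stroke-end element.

#0 stroke at J1
#1 stroke at J1
#2 stroke at J2
#3 stroke at I1
#4 stroke at J1

#1 stroke→J1  (Se1 (Se) sets effort on bond)
#3 stroke→I1  (I1 integral (f out))
#0 stroke→J1  (1-jn J1 has f-setter on 3)
#4 stroke→J1  (1-jn J1 has f-setter on 3)
#2 stroke→J2  (J2: bond 0 brought flow, rest push out)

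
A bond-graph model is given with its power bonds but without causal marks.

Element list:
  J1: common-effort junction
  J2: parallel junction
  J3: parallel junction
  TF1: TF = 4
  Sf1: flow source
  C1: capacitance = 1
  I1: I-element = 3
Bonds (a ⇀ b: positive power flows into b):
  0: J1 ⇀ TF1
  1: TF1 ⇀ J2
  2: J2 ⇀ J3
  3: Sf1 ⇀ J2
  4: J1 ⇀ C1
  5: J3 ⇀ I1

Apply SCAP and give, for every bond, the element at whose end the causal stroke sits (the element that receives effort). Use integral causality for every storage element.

b3 |Sf1  (Sf1 (Sf) sets flow on bond)
b4 |J1  (C1 integral (e out))
b0 |TF1  (J1: bond 4 brought effort, rest push out)
b1 |J2  (TF1: transformer flips bond 0)
b2 |J3  (J2: bond 1 brought effort, rest push out)
b5 |I1  (common-e at J3 fixed by 2)

b0 |TF1
b1 |J2
b2 |J3
b3 |Sf1
b4 |J1
b5 |I1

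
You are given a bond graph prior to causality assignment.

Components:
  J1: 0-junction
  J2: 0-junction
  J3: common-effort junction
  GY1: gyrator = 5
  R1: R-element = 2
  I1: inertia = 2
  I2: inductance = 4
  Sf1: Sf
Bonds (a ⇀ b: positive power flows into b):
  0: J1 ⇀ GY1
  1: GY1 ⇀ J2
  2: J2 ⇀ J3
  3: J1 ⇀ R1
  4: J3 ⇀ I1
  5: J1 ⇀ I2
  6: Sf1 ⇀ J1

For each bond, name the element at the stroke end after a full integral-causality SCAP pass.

b0 stroke→J1
b1 stroke→J2
b2 stroke→J3
b3 stroke→R1
b4 stroke→I1
b5 stroke→I2
b6 stroke→Sf1

bond 6 stroke at Sf1  (Sf1 (Sf) sets flow on bond)
bond 4 stroke at I1  (I1 outputs flow p/I1)
bond 2 stroke at J3  (only one effort-in slot at J3)
bond 1 stroke at J2  (only one effort-in slot at J2)
bond 0 stroke at J1  (GY1: gyrator matches bond 1)
bond 3 stroke at R1  (J1 effort already set via bond 0)
bond 5 stroke at I2  (J1: bond 0 brought effort, rest push out)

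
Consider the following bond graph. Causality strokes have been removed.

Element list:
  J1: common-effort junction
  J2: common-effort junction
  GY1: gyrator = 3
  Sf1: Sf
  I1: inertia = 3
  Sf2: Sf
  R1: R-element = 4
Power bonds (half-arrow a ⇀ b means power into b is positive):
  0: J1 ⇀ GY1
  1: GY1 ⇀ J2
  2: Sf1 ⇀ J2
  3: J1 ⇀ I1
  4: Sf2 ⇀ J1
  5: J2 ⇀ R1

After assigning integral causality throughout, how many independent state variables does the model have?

1  (I1 all integral)

#2 stroke→Sf1  (Sf1: flow source, stroke at near end)
#4 stroke→Sf2  (Sf2 fixes flow; stroke at Sf2)
#3 stroke→I1  (I1 integral (f out))
#0 stroke→J1  (J1: last free bond brings effort in)
#1 stroke→J2  (GY1: gyrator matches bond 0)
#5 stroke→R1  (J2: bond 1 brought effort, rest push out)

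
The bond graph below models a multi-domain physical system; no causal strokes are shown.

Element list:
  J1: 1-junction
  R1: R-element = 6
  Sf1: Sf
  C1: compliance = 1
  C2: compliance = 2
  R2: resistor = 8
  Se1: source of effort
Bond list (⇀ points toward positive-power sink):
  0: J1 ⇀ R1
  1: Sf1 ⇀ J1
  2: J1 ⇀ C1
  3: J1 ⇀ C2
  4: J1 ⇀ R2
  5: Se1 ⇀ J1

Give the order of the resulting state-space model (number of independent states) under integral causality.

bond 1 stroke→Sf1  (Sf1: flow source, stroke at near end)
bond 5 stroke→J1  (Se1 fixes effort; stroke away)
bond 0 stroke→J1  (J1 flow already set via bond 1)
bond 2 stroke→J1  (common-f at J1 fixed by 1)
bond 3 stroke→J1  (J1: bond 1 brought flow, rest push out)
bond 4 stroke→J1  (J1: bond 1 brought flow, rest push out)

2  (C1, C2 all integral)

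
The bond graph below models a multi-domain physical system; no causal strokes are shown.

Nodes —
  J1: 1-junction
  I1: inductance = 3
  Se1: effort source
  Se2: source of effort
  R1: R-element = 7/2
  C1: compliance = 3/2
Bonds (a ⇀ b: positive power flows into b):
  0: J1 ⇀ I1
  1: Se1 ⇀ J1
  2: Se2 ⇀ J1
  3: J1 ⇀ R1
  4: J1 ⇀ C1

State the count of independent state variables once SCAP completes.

#1 →J1  (Se1 (Se) sets effort on bond)
#2 →J1  (source Se2 imposes e)
#0 →I1  (I1 integral (f out))
#3 →J1  (J1 flow already set via bond 0)
#4 →J1  (1-jn J1 has f-setter on 0)

2  (C1, I1 all integral)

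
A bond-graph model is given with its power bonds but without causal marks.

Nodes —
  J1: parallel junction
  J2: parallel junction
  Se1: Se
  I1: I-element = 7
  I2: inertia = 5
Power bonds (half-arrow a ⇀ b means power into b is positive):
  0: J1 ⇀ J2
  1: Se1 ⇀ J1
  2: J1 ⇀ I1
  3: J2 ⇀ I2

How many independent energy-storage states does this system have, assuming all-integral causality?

#1 stroke→J1  (Se1: effort source, stroke at far end)
#0 stroke→J2  (J1 effort already set via bond 1)
#2 stroke→I1  (J1: bond 1 brought effort, rest push out)
#3 stroke→I2  (J2: bond 0 brought effort, rest push out)

2  (I1, I2 all integral)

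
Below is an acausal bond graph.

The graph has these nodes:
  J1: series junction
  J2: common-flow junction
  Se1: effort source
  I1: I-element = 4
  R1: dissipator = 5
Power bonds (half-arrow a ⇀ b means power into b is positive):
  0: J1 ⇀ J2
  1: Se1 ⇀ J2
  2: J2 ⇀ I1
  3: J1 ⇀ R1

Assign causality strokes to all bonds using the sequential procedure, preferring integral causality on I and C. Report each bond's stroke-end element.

bond 0 stroke at J2
bond 1 stroke at J2
bond 2 stroke at I1
bond 3 stroke at J1

bond 1 stroke→J2  (Se1 fixes effort; stroke away)
bond 2 stroke→I1  (I1 outputs flow p/I1)
bond 0 stroke→J2  (1-jn J2 has f-setter on 2)
bond 3 stroke→J1  (J1: bond 0 brought flow, rest push out)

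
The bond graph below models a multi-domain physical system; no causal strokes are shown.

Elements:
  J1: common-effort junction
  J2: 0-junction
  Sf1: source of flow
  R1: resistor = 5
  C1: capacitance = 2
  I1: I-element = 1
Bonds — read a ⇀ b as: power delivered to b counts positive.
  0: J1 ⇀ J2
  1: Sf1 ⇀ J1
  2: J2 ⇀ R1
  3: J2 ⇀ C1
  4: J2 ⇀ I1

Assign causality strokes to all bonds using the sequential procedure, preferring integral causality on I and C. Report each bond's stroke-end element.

β0 →J1
β1 →Sf1
β2 →R1
β3 →J2
β4 →I1

β1 |Sf1  (Sf1: flow source, stroke at near end)
β0 |J1  (closing 0-jn rule on J1)
β3 |J2  (C1 integral (e out))
β2 |R1  (common-e at J2 fixed by 3)
β4 |I1  (0-jn J2 has e-setter on 3)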